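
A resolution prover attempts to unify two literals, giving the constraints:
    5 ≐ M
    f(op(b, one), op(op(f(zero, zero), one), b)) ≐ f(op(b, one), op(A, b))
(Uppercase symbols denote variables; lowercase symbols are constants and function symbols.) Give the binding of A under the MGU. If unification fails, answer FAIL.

Bind M := 5; no other remaining equation mentions M.
Decompose f/2: op(b, one) ≐ op(b, one),  op(op(f(zero, zero), one), b) ≐ op(A, b).
Delete trivial equation op(b, one) ≐ op(b, one).
Decompose op/2: op(f(zero, zero), one) ≐ A,  b ≐ b.
Bind A := op(f(zero, zero), one); no other remaining equation mentions A.
Delete trivial equation b ≐ b.
MGU = { M := 5, A := op(f(zero, zero), one) }, so A := op(f(zero, zero), one).

op(f(zero, zero), one)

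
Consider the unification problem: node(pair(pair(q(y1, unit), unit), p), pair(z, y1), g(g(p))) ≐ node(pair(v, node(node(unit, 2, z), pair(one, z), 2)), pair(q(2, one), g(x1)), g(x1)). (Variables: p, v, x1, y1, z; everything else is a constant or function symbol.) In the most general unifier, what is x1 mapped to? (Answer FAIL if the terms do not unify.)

g(node(node(unit, 2, q(2, one)), pair(one, q(2, one)), 2))

Decompose node/3: pair(pair(q(y1, unit), unit), p) ≐ pair(v, node(node(unit, 2, z), pair(one, z), 2)),  pair(z, y1) ≐ pair(q(2, one), g(x1)),  g(g(p)) ≐ g(x1).
Decompose pair/2: pair(q(y1, unit), unit) ≐ v,  p ≐ node(node(unit, 2, z), pair(one, z), 2).
Bind v := pair(q(y1, unit), unit); no other remaining equation mentions v.
Bind p := node(node(unit, 2, z), pair(one, z), 2); substituting into the one remaining equation that mentions p gives: g(g(node(node(unit, 2, z), pair(one, z), 2))) ≐ g(x1).
Decompose pair/2: z ≐ q(2, one),  y1 ≐ g(x1).
Bind z := q(2, one); substituting into the one remaining equation that mentions z gives: g(g(node(node(unit, 2, q(2, one)), pair(one, q(2, one)), 2))) ≐ g(x1). Substituting into the earlier binding gives p := node(node(unit, 2, q(2, one)), pair(one, q(2, one)), 2).
Bind y1 := g(x1); no other remaining equation mentions y1. Substituting into the earlier binding gives v := pair(q(g(x1), unit), unit).
Decompose g/1: g(node(node(unit, 2, q(2, one)), pair(one, q(2, one)), 2)) ≐ x1.
Bind x1 := g(node(node(unit, 2, q(2, one)), pair(one, q(2, one)), 2)). Substituting into the earlier bindings gives v := pair(q(g(g(node(node(unit, 2, q(2, one)), pair(one, q(2, one)), 2))), unit), unit), y1 := g(g(node(node(unit, 2, q(2, one)), pair(one, q(2, one)), 2))).
MGU = { v := pair(q(g(g(node(node(unit, 2, q(2, one)), pair(one, q(2, one)), 2))), unit), unit), p := node(node(unit, 2, q(2, one)), pair(one, q(2, one)), 2), z := q(2, one), y1 := g(g(node(node(unit, 2, q(2, one)), pair(one, q(2, one)), 2))), x1 := g(node(node(unit, 2, q(2, one)), pair(one, q(2, one)), 2)) }, so x1 := g(node(node(unit, 2, q(2, one)), pair(one, q(2, one)), 2)).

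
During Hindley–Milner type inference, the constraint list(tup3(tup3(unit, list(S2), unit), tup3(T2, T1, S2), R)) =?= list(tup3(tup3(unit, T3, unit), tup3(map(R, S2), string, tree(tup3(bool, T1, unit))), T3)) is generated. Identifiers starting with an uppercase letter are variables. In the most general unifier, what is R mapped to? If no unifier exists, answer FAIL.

Decompose list/1: tup3(tup3(unit, list(S2), unit), tup3(T2, T1, S2), R) =?= tup3(tup3(unit, T3, unit), tup3(map(R, S2), string, tree(tup3(bool, T1, unit))), T3).
Decompose tup3/3: tup3(unit, list(S2), unit) =?= tup3(unit, T3, unit),  tup3(T2, T1, S2) =?= tup3(map(R, S2), string, tree(tup3(bool, T1, unit))),  R =?= T3.
Decompose tup3/3: unit =?= unit,  list(S2) =?= T3,  unit =?= unit.
Delete trivial equation unit =?= unit.
Bind T3 := list(S2); substituting into the one remaining equation that mentions T3 gives: R =?= list(S2).
Delete trivial equation unit =?= unit.
Decompose tup3/3: T2 =?= map(R, S2),  T1 =?= string,  S2 =?= tree(tup3(bool, T1, unit)).
Bind T2 := map(R, S2); no other remaining equation mentions T2.
Bind T1 := string; substituting into the one remaining equation that mentions T1 gives: S2 =?= tree(tup3(bool, string, unit)).
Bind S2 := tree(tup3(bool, string, unit)); substituting into the remaining equation gives: R =?= list(tree(tup3(bool, string, unit))). Substituting into the earlier bindings gives T3 := list(tree(tup3(bool, string, unit))), T2 := map(R, tree(tup3(bool, string, unit))).
Bind R := list(tree(tup3(bool, string, unit))). Substituting into the earlier binding gives T2 := map(list(tree(tup3(bool, string, unit))), tree(tup3(bool, string, unit))).
MGU = { T3 -> list(tree(tup3(bool, string, unit))), T2 -> map(list(tree(tup3(bool, string, unit))), tree(tup3(bool, string, unit))), T1 -> string, S2 -> tree(tup3(bool, string, unit)), R -> list(tree(tup3(bool, string, unit))) }, so R -> list(tree(tup3(bool, string, unit))).

list(tree(tup3(bool, string, unit)))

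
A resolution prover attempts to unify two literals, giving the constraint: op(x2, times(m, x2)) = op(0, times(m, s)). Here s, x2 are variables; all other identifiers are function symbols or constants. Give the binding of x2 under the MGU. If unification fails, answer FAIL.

0

Decompose op/2: x2 = 0,  times(m, x2) = times(m, s).
Bind x2 := 0; substituting into the remaining equation gives: times(m, 0) = times(m, s).
Decompose times/2: m = m,  0 = s.
Delete trivial equation m = m.
Bind s := 0.
MGU = { x2 := 0, s := 0 }, so x2 := 0.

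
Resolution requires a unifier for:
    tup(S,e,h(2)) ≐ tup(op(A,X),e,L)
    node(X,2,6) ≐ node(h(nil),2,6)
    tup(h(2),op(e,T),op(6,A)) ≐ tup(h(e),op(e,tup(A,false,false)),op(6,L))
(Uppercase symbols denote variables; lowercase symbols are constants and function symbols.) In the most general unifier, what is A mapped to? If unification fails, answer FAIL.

FAIL

Decompose tup/3: S ≐ op(A,X),  e ≐ e,  h(2) ≐ L.
Bind S := op(A,X); no other remaining equation mentions S.
Delete trivial equation e ≐ e.
Bind L := h(2); substituting into the one remaining equation that mentions L gives: tup(h(2),op(e,T),op(6,A)) ≐ tup(h(e),op(e,tup(A,false,false)),op(6,h(2))).
Decompose node/3: X ≐ h(nil),  2 ≐ 2,  6 ≐ 6.
Bind X := h(nil); no other remaining equation mentions X. Substituting into the earlier binding gives S := op(A,h(nil)).
Delete trivial equation 2 ≐ 2.
Delete trivial equation 6 ≐ 6.
Decompose tup/3: h(2) ≐ h(e),  op(e,T) ≐ op(e,tup(A,false,false)),  op(6,A) ≐ op(6,h(2)).
Decompose h/1: 2 ≐ e.
Clash: constants 2 and e differ; no unifier exists.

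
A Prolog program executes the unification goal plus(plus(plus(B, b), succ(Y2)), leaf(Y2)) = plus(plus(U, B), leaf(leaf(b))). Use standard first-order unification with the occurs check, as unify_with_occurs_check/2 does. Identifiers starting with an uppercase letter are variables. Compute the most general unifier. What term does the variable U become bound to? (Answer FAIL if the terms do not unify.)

Decompose plus/2: plus(plus(B, b), succ(Y2)) = plus(U, B),  leaf(Y2) = leaf(leaf(b)).
Decompose plus/2: plus(B, b) = U,  succ(Y2) = B.
Bind U := plus(B, b); no other remaining equation mentions U.
Bind B := succ(Y2); no other remaining equation mentions B. Substituting into the earlier binding gives U := plus(succ(Y2), b).
Decompose leaf/1: Y2 = leaf(b).
Bind Y2 := leaf(b). Substituting into the earlier bindings gives U := plus(succ(leaf(b)), b), B := succ(leaf(b)).
MGU = { U = plus(succ(leaf(b)), b), B = succ(leaf(b)), Y2 = leaf(b) }, so U = plus(succ(leaf(b)), b).

plus(succ(leaf(b)), b)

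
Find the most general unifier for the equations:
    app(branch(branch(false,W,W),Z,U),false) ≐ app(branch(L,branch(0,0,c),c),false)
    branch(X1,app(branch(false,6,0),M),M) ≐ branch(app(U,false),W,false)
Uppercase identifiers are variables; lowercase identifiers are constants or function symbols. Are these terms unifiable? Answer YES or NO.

Decompose app/2: branch(branch(false,W,W),Z,U) ≐ branch(L,branch(0,0,c),c),  false ≐ false.
Decompose branch/3: branch(false,W,W) ≐ L,  Z ≐ branch(0,0,c),  U ≐ c.
Bind L := branch(false,W,W); no other remaining equation mentions L.
Bind Z := branch(0,0,c); no other remaining equation mentions Z.
Bind U := c; substituting into the one remaining equation that mentions U gives: branch(X1,app(branch(false,6,0),M),M) ≐ branch(app(c,false),W,false).
Delete trivial equation false ≐ false.
Decompose branch/3: X1 ≐ app(c,false),  app(branch(false,6,0),M) ≐ W,  M ≐ false.
Bind X1 := app(c,false); no other remaining equation mentions X1.
Bind W := app(branch(false,6,0),M); no other remaining equation mentions W. Substituting into the earlier binding gives L := branch(false,app(branch(false,6,0),M),app(branch(false,6,0),M)).
Bind M := false. Substituting into the earlier bindings gives L := branch(false,app(branch(false,6,0),false),app(branch(false,6,0),false)), W := app(branch(false,6,0),false).
No equations remain and no clash or occurs-check failure arose, so a unifier exists.

YES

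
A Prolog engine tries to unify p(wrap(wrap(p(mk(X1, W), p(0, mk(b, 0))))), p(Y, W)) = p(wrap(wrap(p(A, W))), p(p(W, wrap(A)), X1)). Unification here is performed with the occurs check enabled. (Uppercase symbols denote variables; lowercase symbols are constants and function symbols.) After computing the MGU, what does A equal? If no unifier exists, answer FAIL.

mk(p(0, mk(b, 0)), p(0, mk(b, 0)))

Decompose p/2: wrap(wrap(p(mk(X1, W), p(0, mk(b, 0))))) = wrap(wrap(p(A, W))),  p(Y, W) = p(p(W, wrap(A)), X1).
Decompose wrap/1: wrap(p(mk(X1, W), p(0, mk(b, 0)))) = wrap(p(A, W)).
Decompose wrap/1: p(mk(X1, W), p(0, mk(b, 0))) = p(A, W).
Decompose p/2: mk(X1, W) = A,  p(0, mk(b, 0)) = W.
Bind A := mk(X1, W); substituting into the one remaining equation that mentions A gives: p(Y, W) = p(p(W, wrap(mk(X1, W))), X1).
Bind W := p(0, mk(b, 0)); substituting into the remaining equation gives: p(Y, p(0, mk(b, 0))) = p(p(p(0, mk(b, 0)), wrap(mk(X1, p(0, mk(b, 0))))), X1). Substituting into the earlier binding gives A := mk(X1, p(0, mk(b, 0))).
Decompose p/2: Y = p(p(0, mk(b, 0)), wrap(mk(X1, p(0, mk(b, 0))))),  p(0, mk(b, 0)) = X1.
Bind Y := p(p(0, mk(b, 0)), wrap(mk(X1, p(0, mk(b, 0))))); no other remaining equation mentions Y.
Bind X1 := p(0, mk(b, 0)). Substituting into the earlier bindings gives A := mk(p(0, mk(b, 0)), p(0, mk(b, 0))), Y := p(p(0, mk(b, 0)), wrap(mk(p(0, mk(b, 0)), p(0, mk(b, 0))))).
MGU = { A ↦ mk(p(0, mk(b, 0)), p(0, mk(b, 0))), W ↦ p(0, mk(b, 0)), Y ↦ p(p(0, mk(b, 0)), wrap(mk(p(0, mk(b, 0)), p(0, mk(b, 0))))), X1 ↦ p(0, mk(b, 0)) }, so A ↦ mk(p(0, mk(b, 0)), p(0, mk(b, 0))).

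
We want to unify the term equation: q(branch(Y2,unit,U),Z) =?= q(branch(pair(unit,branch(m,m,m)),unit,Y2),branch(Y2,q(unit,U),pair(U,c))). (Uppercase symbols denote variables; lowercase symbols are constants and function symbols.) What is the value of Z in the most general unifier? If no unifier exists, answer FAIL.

Decompose q/2: branch(Y2,unit,U) =?= branch(pair(unit,branch(m,m,m)),unit,Y2),  Z =?= branch(Y2,q(unit,U),pair(U,c)).
Decompose branch/3: Y2 =?= pair(unit,branch(m,m,m)),  unit =?= unit,  U =?= Y2.
Bind Y2 := pair(unit,branch(m,m,m)); substituting into the 2 remaining equations that mention Y2 gives: U =?= pair(unit,branch(m,m,m)),  Z =?= branch(pair(unit,branch(m,m,m)),q(unit,U),pair(U,c)).
Delete trivial equation unit =?= unit.
Bind U := pair(unit,branch(m,m,m)); substituting into the remaining equation gives: Z =?= branch(pair(unit,branch(m,m,m)),q(unit,pair(unit,branch(m,m,m))),pair(pair(unit,branch(m,m,m)),c)).
Bind Z := branch(pair(unit,branch(m,m,m)),q(unit,pair(unit,branch(m,m,m))),pair(pair(unit,branch(m,m,m)),c)).
MGU = { Y2 := pair(unit,branch(m,m,m)), U := pair(unit,branch(m,m,m)), Z := branch(pair(unit,branch(m,m,m)),q(unit,pair(unit,branch(m,m,m))),pair(pair(unit,branch(m,m,m)),c)) }, so Z := branch(pair(unit,branch(m,m,m)),q(unit,pair(unit,branch(m,m,m))),pair(pair(unit,branch(m,m,m)),c)).

branch(pair(unit,branch(m,m,m)),q(unit,pair(unit,branch(m,m,m))),pair(pair(unit,branch(m,m,m)),c))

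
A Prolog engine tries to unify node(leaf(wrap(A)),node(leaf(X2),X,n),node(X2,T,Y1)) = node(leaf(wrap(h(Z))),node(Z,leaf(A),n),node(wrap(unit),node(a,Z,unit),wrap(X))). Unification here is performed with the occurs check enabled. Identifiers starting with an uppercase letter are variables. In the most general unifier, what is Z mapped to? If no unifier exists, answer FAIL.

leaf(wrap(unit))

Decompose node/3: leaf(wrap(A)) = leaf(wrap(h(Z))),  node(leaf(X2),X,n) = node(Z,leaf(A),n),  node(X2,T,Y1) = node(wrap(unit),node(a,Z,unit),wrap(X)).
Decompose leaf/1: wrap(A) = wrap(h(Z)).
Decompose wrap/1: A = h(Z).
Bind A := h(Z); substituting into the one remaining equation that mentions A gives: node(leaf(X2),X,n) = node(Z,leaf(h(Z)),n).
Decompose node/3: leaf(X2) = Z,  X = leaf(h(Z)),  n = n.
Bind Z := leaf(X2); substituting into the 2 remaining equations that mention Z gives: X = leaf(h(leaf(X2))),  node(X2,T,Y1) = node(wrap(unit),node(a,leaf(X2),unit),wrap(X)). Substituting into the earlier binding gives A := h(leaf(X2)).
Bind X := leaf(h(leaf(X2))); substituting into the one remaining equation that mentions X gives: node(X2,T,Y1) = node(wrap(unit),node(a,leaf(X2),unit),wrap(leaf(h(leaf(X2))))).
Delete trivial equation n = n.
Decompose node/3: X2 = wrap(unit),  T = node(a,leaf(X2),unit),  Y1 = wrap(leaf(h(leaf(X2)))).
Bind X2 := wrap(unit); substituting into the remaining equations gives: T = node(a,leaf(wrap(unit)),unit),  Y1 = wrap(leaf(h(leaf(wrap(unit))))). Substituting into the earlier bindings gives A := h(leaf(wrap(unit))), Z := leaf(wrap(unit)), X := leaf(h(leaf(wrap(unit)))).
Bind T := node(a,leaf(wrap(unit)),unit); no other remaining equation mentions T.
Bind Y1 := wrap(leaf(h(leaf(wrap(unit))))).
MGU = { A = h(leaf(wrap(unit))), Z = leaf(wrap(unit)), X = leaf(h(leaf(wrap(unit)))), X2 = wrap(unit), T = node(a,leaf(wrap(unit)),unit), Y1 = wrap(leaf(h(leaf(wrap(unit))))) }, so Z = leaf(wrap(unit)).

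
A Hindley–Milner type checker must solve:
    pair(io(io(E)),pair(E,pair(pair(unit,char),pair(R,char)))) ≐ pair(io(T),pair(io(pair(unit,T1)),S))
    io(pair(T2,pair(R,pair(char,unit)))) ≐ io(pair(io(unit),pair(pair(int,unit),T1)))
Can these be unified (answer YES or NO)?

YES

Decompose pair/2: io(io(E)) ≐ io(T),  pair(E,pair(pair(unit,char),pair(R,char))) ≐ pair(io(pair(unit,T1)),S).
Decompose io/1: io(E) ≐ T.
Bind T := io(E); no other remaining equation mentions T.
Decompose pair/2: E ≐ io(pair(unit,T1)),  pair(pair(unit,char),pair(R,char)) ≐ S.
Bind E := io(pair(unit,T1)); no other remaining equation mentions E. Substituting into the earlier binding gives T := io(io(pair(unit,T1))).
Bind S := pair(pair(unit,char),pair(R,char)); no other remaining equation mentions S.
Decompose io/1: pair(T2,pair(R,pair(char,unit))) ≐ pair(io(unit),pair(pair(int,unit),T1)).
Decompose pair/2: T2 ≐ io(unit),  pair(R,pair(char,unit)) ≐ pair(pair(int,unit),T1).
Bind T2 := io(unit); no other remaining equation mentions T2.
Decompose pair/2: R ≐ pair(int,unit),  pair(char,unit) ≐ T1.
Bind R := pair(int,unit); no other remaining equation mentions R. Substituting into the earlier binding gives S := pair(pair(unit,char),pair(pair(int,unit),char)).
Bind T1 := pair(char,unit). Substituting into the earlier bindings gives T := io(io(pair(unit,pair(char,unit)))), E := io(pair(unit,pair(char,unit))).
No equations remain and no clash or occurs-check failure arose, so a unifier exists.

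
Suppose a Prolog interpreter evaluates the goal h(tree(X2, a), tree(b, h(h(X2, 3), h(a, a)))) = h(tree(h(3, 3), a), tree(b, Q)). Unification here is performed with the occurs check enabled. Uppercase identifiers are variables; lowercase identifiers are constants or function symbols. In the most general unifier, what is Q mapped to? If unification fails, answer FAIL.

Decompose h/2: tree(X2, a) = tree(h(3, 3), a),  tree(b, h(h(X2, 3), h(a, a))) = tree(b, Q).
Decompose tree/2: X2 = h(3, 3),  a = a.
Bind X2 := h(3, 3); substituting into the one remaining equation that mentions X2 gives: tree(b, h(h(h(3, 3), 3), h(a, a))) = tree(b, Q).
Delete trivial equation a = a.
Decompose tree/2: b = b,  h(h(h(3, 3), 3), h(a, a)) = Q.
Delete trivial equation b = b.
Bind Q := h(h(h(3, 3), 3), h(a, a)).
MGU = { X2 ↦ h(3, 3), Q ↦ h(h(h(3, 3), 3), h(a, a)) }, so Q ↦ h(h(h(3, 3), 3), h(a, a)).

h(h(h(3, 3), 3), h(a, a))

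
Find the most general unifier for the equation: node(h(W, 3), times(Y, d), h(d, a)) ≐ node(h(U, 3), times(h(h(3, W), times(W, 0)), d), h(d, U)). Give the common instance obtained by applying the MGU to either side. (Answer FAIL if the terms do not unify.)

node(h(a, 3), times(h(h(3, a), times(a, 0)), d), h(d, a))

Decompose node/3: h(W, 3) ≐ h(U, 3),  times(Y, d) ≐ times(h(h(3, W), times(W, 0)), d),  h(d, a) ≐ h(d, U).
Decompose h/2: W ≐ U,  3 ≐ 3.
Bind W := U; substituting into the one remaining equation that mentions W gives: times(Y, d) ≐ times(h(h(3, U), times(U, 0)), d).
Delete trivial equation 3 ≐ 3.
Decompose times/2: Y ≐ h(h(3, U), times(U, 0)),  d ≐ d.
Bind Y := h(h(3, U), times(U, 0)); no other remaining equation mentions Y.
Delete trivial equation d ≐ d.
Decompose h/2: d ≐ d,  a ≐ U.
Delete trivial equation d ≐ d.
Bind U := a. Substituting into the earlier bindings gives W := a, Y := h(h(3, a), times(a, 0)).
Applying the MGU to either side gives node(h(a, 3), times(h(h(3, a), times(a, 0)), d), h(d, a)).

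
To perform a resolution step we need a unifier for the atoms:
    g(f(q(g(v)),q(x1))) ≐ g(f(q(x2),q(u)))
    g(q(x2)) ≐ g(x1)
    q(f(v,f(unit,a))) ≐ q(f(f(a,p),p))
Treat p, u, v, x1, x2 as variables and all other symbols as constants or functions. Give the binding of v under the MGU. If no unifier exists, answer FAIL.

f(a,f(unit,a))

Decompose g/1: f(q(g(v)),q(x1)) ≐ f(q(x2),q(u)).
Decompose f/2: q(g(v)) ≐ q(x2),  q(x1) ≐ q(u).
Decompose q/1: g(v) ≐ x2.
Bind x2 := g(v); substituting into the one remaining equation that mentions x2 gives: g(q(g(v))) ≐ g(x1).
Decompose q/1: x1 ≐ u.
Bind x1 := u; substituting into the one remaining equation that mentions x1 gives: g(q(g(v))) ≐ g(u).
Decompose g/1: q(g(v)) ≐ u.
Bind u := q(g(v)); no other remaining equation mentions u. Substituting into the earlier binding gives x1 := q(g(v)).
Decompose q/1: f(v,f(unit,a)) ≐ f(f(a,p),p).
Decompose f/2: v ≐ f(a,p),  f(unit,a) ≐ p.
Bind v := f(a,p); no other remaining equation mentions v. Substituting into the earlier bindings gives x2 := g(f(a,p)), x1 := q(g(f(a,p))), u := q(g(f(a,p))).
Bind p := f(unit,a). Substituting into the earlier bindings gives x2 := g(f(a,f(unit,a))), x1 := q(g(f(a,f(unit,a)))), u := q(g(f(a,f(unit,a)))), v := f(a,f(unit,a)).
MGU = { x2 := g(f(a,f(unit,a))), x1 := q(g(f(a,f(unit,a)))), u := q(g(f(a,f(unit,a)))), v := f(a,f(unit,a)), p := f(unit,a) }, so v := f(a,f(unit,a)).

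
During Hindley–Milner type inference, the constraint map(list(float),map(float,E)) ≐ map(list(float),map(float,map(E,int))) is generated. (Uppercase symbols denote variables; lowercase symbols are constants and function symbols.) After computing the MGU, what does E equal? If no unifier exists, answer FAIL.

FAIL

Decompose map/2: list(float) ≐ list(float),  map(float,E) ≐ map(float,map(E,int)).
Delete trivial equation list(float) ≐ list(float).
Decompose map/2: float ≐ float,  E ≐ map(E,int).
Delete trivial equation float ≐ float.
Occurs check fails: E occurs in map(E,int); the equation E ≐ map(E,int) has no finite solution.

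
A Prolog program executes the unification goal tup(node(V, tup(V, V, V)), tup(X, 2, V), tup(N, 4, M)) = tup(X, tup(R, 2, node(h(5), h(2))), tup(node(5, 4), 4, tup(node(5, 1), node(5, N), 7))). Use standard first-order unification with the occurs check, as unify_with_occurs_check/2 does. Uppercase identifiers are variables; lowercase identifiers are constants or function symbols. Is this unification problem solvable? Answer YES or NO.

Decompose tup/3: node(V, tup(V, V, V)) = X,  tup(X, 2, V) = tup(R, 2, node(h(5), h(2))),  tup(N, 4, M) = tup(node(5, 4), 4, tup(node(5, 1), node(5, N), 7)).
Bind X := node(V, tup(V, V, V)); substituting into the one remaining equation that mentions X gives: tup(node(V, tup(V, V, V)), 2, V) = tup(R, 2, node(h(5), h(2))).
Decompose tup/3: node(V, tup(V, V, V)) = R,  2 = 2,  V = node(h(5), h(2)).
Bind R := node(V, tup(V, V, V)); no other remaining equation mentions R.
Delete trivial equation 2 = 2.
Bind V := node(h(5), h(2)); no other remaining equation mentions V. Substituting into the earlier bindings gives X := node(node(h(5), h(2)), tup(node(h(5), h(2)), node(h(5), h(2)), node(h(5), h(2)))), R := node(node(h(5), h(2)), tup(node(h(5), h(2)), node(h(5), h(2)), node(h(5), h(2)))).
Decompose tup/3: N = node(5, 4),  4 = 4,  M = tup(node(5, 1), node(5, N), 7).
Bind N := node(5, 4); substituting into the one remaining equation that mentions N gives: M = tup(node(5, 1), node(5, node(5, 4)), 7).
Delete trivial equation 4 = 4.
Bind M := tup(node(5, 1), node(5, node(5, 4)), 7).
No equations remain and no clash or occurs-check failure arose, so a unifier exists.

YES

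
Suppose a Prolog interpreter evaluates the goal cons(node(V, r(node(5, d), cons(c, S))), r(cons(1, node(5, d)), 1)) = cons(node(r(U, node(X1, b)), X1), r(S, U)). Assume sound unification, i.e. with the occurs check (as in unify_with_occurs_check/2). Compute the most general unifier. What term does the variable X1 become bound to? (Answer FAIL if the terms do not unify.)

Decompose cons/2: node(V, r(node(5, d), cons(c, S))) = node(r(U, node(X1, b)), X1),  r(cons(1, node(5, d)), 1) = r(S, U).
Decompose node/2: V = r(U, node(X1, b)),  r(node(5, d), cons(c, S)) = X1.
Bind V := r(U, node(X1, b)); no other remaining equation mentions V.
Bind X1 := r(node(5, d), cons(c, S)); no other remaining equation mentions X1. Substituting into the earlier binding gives V := r(U, node(r(node(5, d), cons(c, S)), b)).
Decompose r/2: cons(1, node(5, d)) = S,  1 = U.
Bind S := cons(1, node(5, d)); no other remaining equation mentions S. Substituting into the earlier bindings gives V := r(U, node(r(node(5, d), cons(c, cons(1, node(5, d)))), b)), X1 := r(node(5, d), cons(c, cons(1, node(5, d)))).
Bind U := 1. Substituting into the earlier binding gives V := r(1, node(r(node(5, d), cons(c, cons(1, node(5, d)))), b)).
MGU = { V = r(1, node(r(node(5, d), cons(c, cons(1, node(5, d)))), b)), X1 = r(node(5, d), cons(c, cons(1, node(5, d)))), S = cons(1, node(5, d)), U = 1 }, so X1 = r(node(5, d), cons(c, cons(1, node(5, d)))).

r(node(5, d), cons(c, cons(1, node(5, d))))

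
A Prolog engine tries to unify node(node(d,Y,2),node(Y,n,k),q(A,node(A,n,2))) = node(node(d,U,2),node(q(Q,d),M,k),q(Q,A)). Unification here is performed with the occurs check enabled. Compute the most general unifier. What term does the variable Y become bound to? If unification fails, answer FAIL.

Decompose node/3: node(d,Y,2) = node(d,U,2),  node(Y,n,k) = node(q(Q,d),M,k),  q(A,node(A,n,2)) = q(Q,A).
Decompose node/3: d = d,  Y = U,  2 = 2.
Delete trivial equation d = d.
Bind Y := U; substituting into the one remaining equation that mentions Y gives: node(U,n,k) = node(q(Q,d),M,k).
Delete trivial equation 2 = 2.
Decompose node/3: U = q(Q,d),  n = M,  k = k.
Bind U := q(Q,d); no other remaining equation mentions U. Substituting into the earlier binding gives Y := q(Q,d).
Bind M := n; no other remaining equation mentions M.
Delete trivial equation k = k.
Decompose q/2: A = Q,  node(A,n,2) = A.
Bind A := Q; substituting into the remaining equation gives: node(Q,n,2) = Q.
Occurs check fails: Q occurs in node(Q,n,2); the equation Q = node(Q,n,2) has no finite solution.

FAIL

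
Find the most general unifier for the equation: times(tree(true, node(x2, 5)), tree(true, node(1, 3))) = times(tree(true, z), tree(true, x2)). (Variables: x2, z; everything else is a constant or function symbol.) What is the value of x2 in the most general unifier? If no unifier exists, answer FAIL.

Decompose times/2: tree(true, node(x2, 5)) = tree(true, z),  tree(true, node(1, 3)) = tree(true, x2).
Decompose tree/2: true = true,  node(x2, 5) = z.
Delete trivial equation true = true.
Bind z := node(x2, 5); no other remaining equation mentions z.
Decompose tree/2: true = true,  node(1, 3) = x2.
Delete trivial equation true = true.
Bind x2 := node(1, 3). Substituting into the earlier binding gives z := node(node(1, 3), 5).
MGU = { z -> node(node(1, 3), 5), x2 -> node(1, 3) }, so x2 -> node(1, 3).

node(1, 3)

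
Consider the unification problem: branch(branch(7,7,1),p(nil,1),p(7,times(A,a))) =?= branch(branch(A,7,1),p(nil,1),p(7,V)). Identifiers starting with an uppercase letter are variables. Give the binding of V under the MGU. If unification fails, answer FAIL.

times(7,a)

Decompose branch/3: branch(7,7,1) =?= branch(A,7,1),  p(nil,1) =?= p(nil,1),  p(7,times(A,a)) =?= p(7,V).
Decompose branch/3: 7 =?= A,  7 =?= 7,  1 =?= 1.
Bind A := 7; substituting into the one remaining equation that mentions A gives: p(7,times(7,a)) =?= p(7,V).
Delete trivial equation 7 =?= 7.
Delete trivial equation 1 =?= 1.
Delete trivial equation p(nil,1) =?= p(nil,1).
Decompose p/2: 7 =?= 7,  times(7,a) =?= V.
Delete trivial equation 7 =?= 7.
Bind V := times(7,a).
MGU = { A -> 7, V -> times(7,a) }, so V -> times(7,a).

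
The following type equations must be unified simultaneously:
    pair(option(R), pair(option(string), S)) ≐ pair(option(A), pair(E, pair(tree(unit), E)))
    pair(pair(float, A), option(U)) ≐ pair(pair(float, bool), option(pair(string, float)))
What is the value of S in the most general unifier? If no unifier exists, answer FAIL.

pair(tree(unit), option(string))

Decompose pair/2: option(R) ≐ option(A),  pair(option(string), S) ≐ pair(E, pair(tree(unit), E)).
Decompose option/1: R ≐ A.
Bind R := A; no other remaining equation mentions R.
Decompose pair/2: option(string) ≐ E,  S ≐ pair(tree(unit), E).
Bind E := option(string); substituting into the one remaining equation that mentions E gives: S ≐ pair(tree(unit), option(string)).
Bind S := pair(tree(unit), option(string)); no other remaining equation mentions S.
Decompose pair/2: pair(float, A) ≐ pair(float, bool),  option(U) ≐ option(pair(string, float)).
Decompose pair/2: float ≐ float,  A ≐ bool.
Delete trivial equation float ≐ float.
Bind A := bool; no other remaining equation mentions A. Substituting into the earlier binding gives R := bool.
Decompose option/1: U ≐ pair(string, float).
Bind U := pair(string, float).
MGU = { R ↦ bool, E ↦ option(string), S ↦ pair(tree(unit), option(string)), A ↦ bool, U ↦ pair(string, float) }, so S ↦ pair(tree(unit), option(string)).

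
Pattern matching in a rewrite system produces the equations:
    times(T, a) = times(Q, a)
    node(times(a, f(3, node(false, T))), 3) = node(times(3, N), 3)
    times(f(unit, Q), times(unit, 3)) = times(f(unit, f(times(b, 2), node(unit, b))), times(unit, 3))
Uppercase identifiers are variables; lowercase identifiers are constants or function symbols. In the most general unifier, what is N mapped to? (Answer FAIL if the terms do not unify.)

Decompose times/2: T = Q,  a = a.
Bind T := Q; substituting into the one remaining equation that mentions T gives: node(times(a, f(3, node(false, Q))), 3) = node(times(3, N), 3).
Delete trivial equation a = a.
Decompose node/2: times(a, f(3, node(false, Q))) = times(3, N),  3 = 3.
Decompose times/2: a = 3,  f(3, node(false, Q)) = N.
Clash: constants a and 3 differ; no unifier exists.

FAIL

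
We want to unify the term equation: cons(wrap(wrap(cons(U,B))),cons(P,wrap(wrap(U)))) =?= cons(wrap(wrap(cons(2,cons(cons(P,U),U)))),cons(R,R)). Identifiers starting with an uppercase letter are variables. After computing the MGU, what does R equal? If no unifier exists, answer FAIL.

wrap(wrap(2))

Decompose cons/2: wrap(wrap(cons(U,B))) =?= wrap(wrap(cons(2,cons(cons(P,U),U)))),  cons(P,wrap(wrap(U))) =?= cons(R,R).
Decompose wrap/1: wrap(cons(U,B)) =?= wrap(cons(2,cons(cons(P,U),U))).
Decompose wrap/1: cons(U,B) =?= cons(2,cons(cons(P,U),U)).
Decompose cons/2: U =?= 2,  B =?= cons(cons(P,U),U).
Bind U := 2; substituting into the remaining equations gives: B =?= cons(cons(P,2),2),  cons(P,wrap(wrap(2))) =?= cons(R,R).
Bind B := cons(cons(P,2),2); no other remaining equation mentions B.
Decompose cons/2: P =?= R,  wrap(wrap(2)) =?= R.
Bind P := R; no other remaining equation mentions P. Substituting into the earlier binding gives B := cons(cons(R,2),2).
Bind R := wrap(wrap(2)). Substituting into the earlier bindings gives B := cons(cons(wrap(wrap(2)),2),2), P := wrap(wrap(2)).
MGU = { U := 2, B := cons(cons(wrap(wrap(2)),2),2), P := wrap(wrap(2)), R := wrap(wrap(2)) }, so R := wrap(wrap(2)).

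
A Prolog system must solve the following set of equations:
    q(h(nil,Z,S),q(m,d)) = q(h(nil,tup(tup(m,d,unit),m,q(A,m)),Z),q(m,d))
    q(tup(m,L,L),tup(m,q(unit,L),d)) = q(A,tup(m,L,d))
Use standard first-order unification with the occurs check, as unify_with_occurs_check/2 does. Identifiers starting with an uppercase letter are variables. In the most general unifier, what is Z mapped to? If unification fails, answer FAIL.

FAIL

Decompose q/2: h(nil,Z,S) = h(nil,tup(tup(m,d,unit),m,q(A,m)),Z),  q(m,d) = q(m,d).
Decompose h/3: nil = nil,  Z = tup(tup(m,d,unit),m,q(A,m)),  S = Z.
Delete trivial equation nil = nil.
Bind Z := tup(tup(m,d,unit),m,q(A,m)); substituting into the one remaining equation that mentions Z gives: S = tup(tup(m,d,unit),m,q(A,m)).
Bind S := tup(tup(m,d,unit),m,q(A,m)); no other remaining equation mentions S.
Delete trivial equation q(m,d) = q(m,d).
Decompose q/2: tup(m,L,L) = A,  tup(m,q(unit,L),d) = tup(m,L,d).
Bind A := tup(m,L,L); no other remaining equation mentions A. Substituting into the earlier bindings gives Z := tup(tup(m,d,unit),m,q(tup(m,L,L),m)), S := tup(tup(m,d,unit),m,q(tup(m,L,L),m)).
Decompose tup/3: m = m,  q(unit,L) = L,  d = d.
Delete trivial equation m = m.
Occurs check fails: L occurs in q(unit,L); the equation L = q(unit,L) has no finite solution.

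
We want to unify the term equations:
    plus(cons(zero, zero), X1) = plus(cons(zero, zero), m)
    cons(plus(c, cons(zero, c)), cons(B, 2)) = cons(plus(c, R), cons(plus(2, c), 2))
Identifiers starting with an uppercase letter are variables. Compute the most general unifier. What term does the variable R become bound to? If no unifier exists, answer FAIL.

cons(zero, c)

Decompose plus/2: cons(zero, zero) = cons(zero, zero),  X1 = m.
Delete trivial equation cons(zero, zero) = cons(zero, zero).
Bind X1 := m; no other remaining equation mentions X1.
Decompose cons/2: plus(c, cons(zero, c)) = plus(c, R),  cons(B, 2) = cons(plus(2, c), 2).
Decompose plus/2: c = c,  cons(zero, c) = R.
Delete trivial equation c = c.
Bind R := cons(zero, c); no other remaining equation mentions R.
Decompose cons/2: B = plus(2, c),  2 = 2.
Bind B := plus(2, c); no other remaining equation mentions B.
Delete trivial equation 2 = 2.
MGU = { X1 -> m, R -> cons(zero, c), B -> plus(2, c) }, so R -> cons(zero, c).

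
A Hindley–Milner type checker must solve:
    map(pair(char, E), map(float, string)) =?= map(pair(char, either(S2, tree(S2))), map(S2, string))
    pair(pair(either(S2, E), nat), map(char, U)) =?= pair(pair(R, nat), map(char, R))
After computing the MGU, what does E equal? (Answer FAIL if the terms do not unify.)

either(float, tree(float))

Decompose map/2: pair(char, E) =?= pair(char, either(S2, tree(S2))),  map(float, string) =?= map(S2, string).
Decompose pair/2: char =?= char,  E =?= either(S2, tree(S2)).
Delete trivial equation char =?= char.
Bind E := either(S2, tree(S2)); substituting into the one remaining equation that mentions E gives: pair(pair(either(S2, either(S2, tree(S2))), nat), map(char, U)) =?= pair(pair(R, nat), map(char, R)).
Decompose map/2: float =?= S2,  string =?= string.
Bind S2 := float; substituting into the one remaining equation that mentions S2 gives: pair(pair(either(float, either(float, tree(float))), nat), map(char, U)) =?= pair(pair(R, nat), map(char, R)). Substituting into the earlier binding gives E := either(float, tree(float)).
Delete trivial equation string =?= string.
Decompose pair/2: pair(either(float, either(float, tree(float))), nat) =?= pair(R, nat),  map(char, U) =?= map(char, R).
Decompose pair/2: either(float, either(float, tree(float))) =?= R,  nat =?= nat.
Bind R := either(float, either(float, tree(float))); substituting into the one remaining equation that mentions R gives: map(char, U) =?= map(char, either(float, either(float, tree(float)))).
Delete trivial equation nat =?= nat.
Decompose map/2: char =?= char,  U =?= either(float, either(float, tree(float))).
Delete trivial equation char =?= char.
Bind U := either(float, either(float, tree(float))).
MGU = { E := either(float, tree(float)), S2 := float, R := either(float, either(float, tree(float))), U := either(float, either(float, tree(float))) }, so E := either(float, tree(float)).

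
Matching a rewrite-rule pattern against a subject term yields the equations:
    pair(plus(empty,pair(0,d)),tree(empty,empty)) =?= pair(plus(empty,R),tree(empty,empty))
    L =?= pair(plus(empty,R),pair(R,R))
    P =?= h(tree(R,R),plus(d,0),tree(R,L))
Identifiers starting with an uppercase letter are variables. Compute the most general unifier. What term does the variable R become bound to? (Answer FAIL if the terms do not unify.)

pair(0,d)

Decompose pair/2: plus(empty,pair(0,d)) =?= plus(empty,R),  tree(empty,empty) =?= tree(empty,empty).
Decompose plus/2: empty =?= empty,  pair(0,d) =?= R.
Delete trivial equation empty =?= empty.
Bind R := pair(0,d); substituting into the 2 remaining equations that mention R gives: L =?= pair(plus(empty,pair(0,d)),pair(pair(0,d),pair(0,d))),  P =?= h(tree(pair(0,d),pair(0,d)),plus(d,0),tree(pair(0,d),L)).
Delete trivial equation tree(empty,empty) =?= tree(empty,empty).
Bind L := pair(plus(empty,pair(0,d)),pair(pair(0,d),pair(0,d))); substituting into the remaining equation gives: P =?= h(tree(pair(0,d),pair(0,d)),plus(d,0),tree(pair(0,d),pair(plus(empty,pair(0,d)),pair(pair(0,d),pair(0,d))))).
Bind P := h(tree(pair(0,d),pair(0,d)),plus(d,0),tree(pair(0,d),pair(plus(empty,pair(0,d)),pair(pair(0,d),pair(0,d))))).
MGU = { R := pair(0,d), L := pair(plus(empty,pair(0,d)),pair(pair(0,d),pair(0,d))), P := h(tree(pair(0,d),pair(0,d)),plus(d,0),tree(pair(0,d),pair(plus(empty,pair(0,d)),pair(pair(0,d),pair(0,d))))) }, so R := pair(0,d).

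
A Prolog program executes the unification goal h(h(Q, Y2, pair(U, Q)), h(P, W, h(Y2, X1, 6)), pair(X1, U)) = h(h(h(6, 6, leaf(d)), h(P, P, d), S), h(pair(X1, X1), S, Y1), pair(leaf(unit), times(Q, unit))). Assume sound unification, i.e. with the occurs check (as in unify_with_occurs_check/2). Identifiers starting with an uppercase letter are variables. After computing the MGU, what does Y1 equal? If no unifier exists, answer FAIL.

Decompose h/3: h(Q, Y2, pair(U, Q)) = h(h(6, 6, leaf(d)), h(P, P, d), S),  h(P, W, h(Y2, X1, 6)) = h(pair(X1, X1), S, Y1),  pair(X1, U) = pair(leaf(unit), times(Q, unit)).
Decompose h/3: Q = h(6, 6, leaf(d)),  Y2 = h(P, P, d),  pair(U, Q) = S.
Bind Q := h(6, 6, leaf(d)); substituting into the 2 remaining equations that mention Q gives: pair(U, h(6, 6, leaf(d))) = S,  pair(X1, U) = pair(leaf(unit), times(h(6, 6, leaf(d)), unit)).
Bind Y2 := h(P, P, d); substituting into the one remaining equation that mentions Y2 gives: h(P, W, h(h(P, P, d), X1, 6)) = h(pair(X1, X1), S, Y1).
Bind S := pair(U, h(6, 6, leaf(d))); substituting into the one remaining equation that mentions S gives: h(P, W, h(h(P, P, d), X1, 6)) = h(pair(X1, X1), pair(U, h(6, 6, leaf(d))), Y1).
Decompose h/3: P = pair(X1, X1),  W = pair(U, h(6, 6, leaf(d))),  h(h(P, P, d), X1, 6) = Y1.
Bind P := pair(X1, X1); substituting into the one remaining equation that mentions P gives: h(h(pair(X1, X1), pair(X1, X1), d), X1, 6) = Y1. Substituting into the earlier binding gives Y2 := h(pair(X1, X1), pair(X1, X1), d).
Bind W := pair(U, h(6, 6, leaf(d))); no other remaining equation mentions W.
Bind Y1 := h(h(pair(X1, X1), pair(X1, X1), d), X1, 6); no other remaining equation mentions Y1.
Decompose pair/2: X1 = leaf(unit),  U = times(h(6, 6, leaf(d)), unit).
Bind X1 := leaf(unit); no other remaining equation mentions X1. Substituting into the earlier bindings gives Y2 := h(pair(leaf(unit), leaf(unit)), pair(leaf(unit), leaf(unit)), d), P := pair(leaf(unit), leaf(unit)), Y1 := h(h(pair(leaf(unit), leaf(unit)), pair(leaf(unit), leaf(unit)), d), leaf(unit), 6).
Bind U := times(h(6, 6, leaf(d)), unit). Substituting into the earlier bindings gives S := pair(times(h(6, 6, leaf(d)), unit), h(6, 6, leaf(d))), W := pair(times(h(6, 6, leaf(d)), unit), h(6, 6, leaf(d))).
MGU = { Q = h(6, 6, leaf(d)), Y2 = h(pair(leaf(unit), leaf(unit)), pair(leaf(unit), leaf(unit)), d), S = pair(times(h(6, 6, leaf(d)), unit), h(6, 6, leaf(d))), P = pair(leaf(unit), leaf(unit)), W = pair(times(h(6, 6, leaf(d)), unit), h(6, 6, leaf(d))), Y1 = h(h(pair(leaf(unit), leaf(unit)), pair(leaf(unit), leaf(unit)), d), leaf(unit), 6), X1 = leaf(unit), U = times(h(6, 6, leaf(d)), unit) }, so Y1 = h(h(pair(leaf(unit), leaf(unit)), pair(leaf(unit), leaf(unit)), d), leaf(unit), 6).

h(h(pair(leaf(unit), leaf(unit)), pair(leaf(unit), leaf(unit)), d), leaf(unit), 6)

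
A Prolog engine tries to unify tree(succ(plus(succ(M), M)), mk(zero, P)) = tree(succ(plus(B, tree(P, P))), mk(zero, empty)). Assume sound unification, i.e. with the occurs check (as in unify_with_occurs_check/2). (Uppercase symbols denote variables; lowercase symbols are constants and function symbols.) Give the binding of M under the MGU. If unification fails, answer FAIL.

Decompose tree/2: succ(plus(succ(M), M)) = succ(plus(B, tree(P, P))),  mk(zero, P) = mk(zero, empty).
Decompose succ/1: plus(succ(M), M) = plus(B, tree(P, P)).
Decompose plus/2: succ(M) = B,  M = tree(P, P).
Bind B := succ(M); no other remaining equation mentions B.
Bind M := tree(P, P); no other remaining equation mentions M. Substituting into the earlier binding gives B := succ(tree(P, P)).
Decompose mk/2: zero = zero,  P = empty.
Delete trivial equation zero = zero.
Bind P := empty. Substituting into the earlier bindings gives B := succ(tree(empty, empty)), M := tree(empty, empty).
MGU = { B = succ(tree(empty, empty)), M = tree(empty, empty), P = empty }, so M = tree(empty, empty).

tree(empty, empty)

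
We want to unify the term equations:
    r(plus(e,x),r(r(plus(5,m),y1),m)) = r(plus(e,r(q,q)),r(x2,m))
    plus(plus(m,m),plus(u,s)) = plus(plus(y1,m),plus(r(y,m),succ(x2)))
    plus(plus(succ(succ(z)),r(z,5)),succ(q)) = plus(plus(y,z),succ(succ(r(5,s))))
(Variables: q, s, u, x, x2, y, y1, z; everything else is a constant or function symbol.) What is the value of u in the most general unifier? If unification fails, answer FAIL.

FAIL

Decompose r/2: plus(e,x) = plus(e,r(q,q)),  r(r(plus(5,m),y1),m) = r(x2,m).
Decompose plus/2: e = e,  x = r(q,q).
Delete trivial equation e = e.
Bind x := r(q,q); no other remaining equation mentions x.
Decompose r/2: r(plus(5,m),y1) = x2,  m = m.
Bind x2 := r(plus(5,m),y1); substituting into the one remaining equation that mentions x2 gives: plus(plus(m,m),plus(u,s)) = plus(plus(y1,m),plus(r(y,m),succ(r(plus(5,m),y1)))).
Delete trivial equation m = m.
Decompose plus/2: plus(m,m) = plus(y1,m),  plus(u,s) = plus(r(y,m),succ(r(plus(5,m),y1))).
Decompose plus/2: m = y1,  m = m.
Bind y1 := m; substituting into the one remaining equation that mentions y1 gives: plus(u,s) = plus(r(y,m),succ(r(plus(5,m),m))). Substituting into the earlier binding gives x2 := r(plus(5,m),m).
Delete trivial equation m = m.
Decompose plus/2: u = r(y,m),  s = succ(r(plus(5,m),m)).
Bind u := r(y,m); no other remaining equation mentions u.
Bind s := succ(r(plus(5,m),m)); substituting into the remaining equation gives: plus(plus(succ(succ(z)),r(z,5)),succ(q)) = plus(plus(y,z),succ(succ(r(5,succ(r(plus(5,m),m)))))).
Decompose plus/2: plus(succ(succ(z)),r(z,5)) = plus(y,z),  succ(q) = succ(succ(r(5,succ(r(plus(5,m),m))))).
Decompose plus/2: succ(succ(z)) = y,  r(z,5) = z.
Bind y := succ(succ(z)); no other remaining equation mentions y. Substituting into the earlier binding gives u := r(succ(succ(z)),m).
Occurs check fails: z occurs in r(z,5); the equation z = r(z,5) has no finite solution.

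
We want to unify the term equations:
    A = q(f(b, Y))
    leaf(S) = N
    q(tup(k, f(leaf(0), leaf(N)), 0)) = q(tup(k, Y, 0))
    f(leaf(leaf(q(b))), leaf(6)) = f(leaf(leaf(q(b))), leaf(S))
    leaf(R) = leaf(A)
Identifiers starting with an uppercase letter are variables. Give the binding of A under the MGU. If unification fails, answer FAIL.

q(f(b, f(leaf(0), leaf(leaf(6)))))

Bind A := q(f(b, Y)); substituting into the one remaining equation that mentions A gives: leaf(R) = leaf(q(f(b, Y))).
Bind N := leaf(S); substituting into the one remaining equation that mentions N gives: q(tup(k, f(leaf(0), leaf(leaf(S))), 0)) = q(tup(k, Y, 0)).
Decompose q/1: tup(k, f(leaf(0), leaf(leaf(S))), 0) = tup(k, Y, 0).
Decompose tup/3: k = k,  f(leaf(0), leaf(leaf(S))) = Y,  0 = 0.
Delete trivial equation k = k.
Bind Y := f(leaf(0), leaf(leaf(S))); substituting into the one remaining equation that mentions Y gives: leaf(R) = leaf(q(f(b, f(leaf(0), leaf(leaf(S)))))). Substituting into the earlier binding gives A := q(f(b, f(leaf(0), leaf(leaf(S))))).
Delete trivial equation 0 = 0.
Decompose f/2: leaf(leaf(q(b))) = leaf(leaf(q(b))),  leaf(6) = leaf(S).
Delete trivial equation leaf(leaf(q(b))) = leaf(leaf(q(b))).
Decompose leaf/1: 6 = S.
Bind S := 6; substituting into the remaining equation gives: leaf(R) = leaf(q(f(b, f(leaf(0), leaf(leaf(6)))))). Substituting into the earlier bindings gives A := q(f(b, f(leaf(0), leaf(leaf(6))))), N := leaf(6), Y := f(leaf(0), leaf(leaf(6))).
Decompose leaf/1: R = q(f(b, f(leaf(0), leaf(leaf(6))))).
Bind R := q(f(b, f(leaf(0), leaf(leaf(6))))).
MGU = { A ↦ q(f(b, f(leaf(0), leaf(leaf(6))))), N ↦ leaf(6), Y ↦ f(leaf(0), leaf(leaf(6))), S ↦ 6, R ↦ q(f(b, f(leaf(0), leaf(leaf(6))))) }, so A ↦ q(f(b, f(leaf(0), leaf(leaf(6))))).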